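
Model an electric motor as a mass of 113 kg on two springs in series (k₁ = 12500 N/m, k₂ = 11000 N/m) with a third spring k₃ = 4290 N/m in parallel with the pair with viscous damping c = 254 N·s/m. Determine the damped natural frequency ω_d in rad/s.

9.41 rad/s

Series pair: k_s = k₁k₂/(k₁+k₂) = (12500)(11000)/(12500 + 11000) = 5851 N/m. In parallel with k₃: k_eq = 5851 + 4290 = 10140 N/m.
ω_n = √(k_eq/m) = √(10140/113) = 9.473 rad/s.
Critical damping c_c = 2√(k_eq·m) = 2√(10140 × 113) = 2141 N·s/m, so ζ = c/c_c = 254/2141 = 0.1186.
ω_d = ω_n√(1 − ζ²) = 9.473 × √(1 − 0.0141) = 9.406 rad/s.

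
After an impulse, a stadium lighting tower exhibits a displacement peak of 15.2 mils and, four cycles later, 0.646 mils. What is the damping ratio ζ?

0.125

Logarithmic decrement δ = (1/n)·ln(x₀/x_n) = (1/4)·ln(15.2/0.646) = (1/4)·ln(23.53) = 0.7896.
ζ = δ/√(4π² + δ²) = 0.7896/√(39.48 + 0.623) = 0.7896/6.333 = 0.1247.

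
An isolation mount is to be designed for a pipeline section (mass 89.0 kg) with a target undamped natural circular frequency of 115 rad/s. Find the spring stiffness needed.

k = m·ω_n² = 89.0 × 115.0² = 89.0 × 13220 = 1177000 N/m.

1180000 N/m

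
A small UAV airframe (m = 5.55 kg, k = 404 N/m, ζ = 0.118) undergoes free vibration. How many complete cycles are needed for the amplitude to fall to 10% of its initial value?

4 cycles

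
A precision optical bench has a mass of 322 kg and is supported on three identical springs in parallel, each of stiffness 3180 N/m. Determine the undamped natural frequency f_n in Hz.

Parallel springs add: k_eq = 3 × 3180 = 9540 N/m.
ω_n = √(k_eq/m) = √(9540/322) = √29.63 = 5.443 rad/s.
f_n = ω_n/(2π) = 5.443/6.283 = 0.8663 Hz.

0.866 Hz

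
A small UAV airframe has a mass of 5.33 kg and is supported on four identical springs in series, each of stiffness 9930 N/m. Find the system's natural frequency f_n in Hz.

3.43 Hz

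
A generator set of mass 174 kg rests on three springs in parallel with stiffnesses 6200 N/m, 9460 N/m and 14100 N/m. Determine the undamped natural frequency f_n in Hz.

Parallel springs add: k_eq = 6200 + 9460 + 14100 = 29760 N/m.
ω_n = √(k_eq/m) = √(29760/174) = √171.0 = 13.08 rad/s.
f_n = ω_n/(2π) = 13.08/6.283 = 2.081 Hz.

2.08 Hz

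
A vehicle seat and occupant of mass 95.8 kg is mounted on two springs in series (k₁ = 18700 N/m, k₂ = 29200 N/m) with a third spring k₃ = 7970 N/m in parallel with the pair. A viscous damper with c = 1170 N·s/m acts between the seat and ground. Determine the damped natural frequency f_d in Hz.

2.04 Hz

Series pair: k_s = k₁k₂/(k₁+k₂) = (18700)(29200)/(18700 + 29200) = 11400 N/m. In parallel with k₃: k_eq = 11400 + 7970 = 19370 N/m.
ω_n = √(k_eq/m) = √(19370/95.8) = 14.22 rad/s.
Critical damping c_c = 2√(k_eq·m) = 2√(19370 × 95.8) = 2724 N·s/m, so ζ = c/c_c = 1170/2724 = 0.4295.
ω_d = ω_n√(1 − ζ²) = 14.22 × √(1 − 0.184) = 12.84 rad/s.
f_d = ω_d/(2π) = 2.044 Hz.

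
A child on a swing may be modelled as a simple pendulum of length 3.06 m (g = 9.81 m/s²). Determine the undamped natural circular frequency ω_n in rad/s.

1.79 rad/s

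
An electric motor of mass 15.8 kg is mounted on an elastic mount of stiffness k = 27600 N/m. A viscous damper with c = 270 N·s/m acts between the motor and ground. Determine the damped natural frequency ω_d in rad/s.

40.9 rad/s

ω_n = √(k/m) = √(27600/15.8) = 41.80 rad/s.
Critical damping c_c = 2√(k·m) = 2√(27600 × 15.8) = 1321 N·s/m, so ζ = c/c_c = 270/1321 = 0.2044.
ω_d = ω_n√(1 − ζ²) = 41.80 × √(1 − 0.0418) = 40.91 rad/s.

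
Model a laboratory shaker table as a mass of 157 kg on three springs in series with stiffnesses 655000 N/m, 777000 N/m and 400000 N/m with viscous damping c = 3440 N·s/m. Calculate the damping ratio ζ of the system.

Series springs: 1/k_eq = 1/655000 + 1/777000 + 1/400000 = 5.314×10^-6, so k_eq = 188200 N/m.
ω_n = √(k_eq/m) = √(188200/157) = 34.62 rad/s.
Critical damping c_c = 2√(k_eq·m) = 2√(188200 × 157) = 10870 N·s/m, so ζ = c/c_c = 3440/10870 = 0.3164.

0.316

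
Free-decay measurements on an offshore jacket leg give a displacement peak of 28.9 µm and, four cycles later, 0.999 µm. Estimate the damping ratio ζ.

0.133

Logarithmic decrement δ = (1/n)·ln(x₀/x_n) = (1/4)·ln(28.9/0.999) = (1/4)·ln(28.93) = 0.8412.
ζ = δ/√(4π² + δ²) = 0.8412/√(39.48 + 0.708) = 0.8412/6.339 = 0.1327.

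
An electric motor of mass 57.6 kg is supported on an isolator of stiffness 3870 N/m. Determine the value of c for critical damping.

944 N·s/m

c_c = 2√(k·m) = 2√(3870 × 57.6) = 2 × 472.1 = 944.3 N·s/m.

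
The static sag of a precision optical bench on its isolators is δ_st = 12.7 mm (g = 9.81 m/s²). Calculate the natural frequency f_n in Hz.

4.42 Hz

ω_n = √(g/δ_st) = √(9.81/0.0127) = √772.4 = 27.79 rad/s.
f_n = ω_n/(2π) = 27.79/6.283 = 4.423 Hz.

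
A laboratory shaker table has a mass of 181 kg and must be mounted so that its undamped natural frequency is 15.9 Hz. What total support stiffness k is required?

ω_n = 2πf_n = 2π × 15.9 = 99.90 rad/s.
k = m·ω_n² = 181 × 99.90² = 181 × 9981 = 1806000 N/m.

1810000 N/m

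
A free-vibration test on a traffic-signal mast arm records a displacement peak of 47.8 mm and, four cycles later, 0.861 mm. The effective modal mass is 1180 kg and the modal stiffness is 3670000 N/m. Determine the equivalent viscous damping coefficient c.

Logarithmic decrement δ = (1/n)·ln(x₀/x_n) = (1/4)·ln(47.8/0.861) = (1/4)·ln(55.52) = 1.004.
ζ = δ/√(4π² + δ²) = 1.004/√(39.48 + 1.01) = 1.004/6.363 = 0.1578.
c = ζ · 2√(km) = 0.1578 × 2√(3670000 × 1180) = 0.1578 × 131600 = 20770 N·s/m.

20800 N·s/m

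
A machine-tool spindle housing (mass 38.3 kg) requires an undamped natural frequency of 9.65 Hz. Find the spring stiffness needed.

ω_n = 2πf_n = 2π × 9.65 = 60.63 rad/s.
k = m·ω_n² = 38.3 × 60.63² = 38.3 × 3676 = 140800 N/m.

141000 N/m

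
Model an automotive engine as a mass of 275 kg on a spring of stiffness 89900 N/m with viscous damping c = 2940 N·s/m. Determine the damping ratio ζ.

ω_n = √(k/m) = √(89900/275) = 18.08 rad/s.
Critical damping c_c = 2√(k·m) = 2√(89900 × 275) = 9944 N·s/m, so ζ = c/c_c = 2940/9944 = 0.2956.

0.296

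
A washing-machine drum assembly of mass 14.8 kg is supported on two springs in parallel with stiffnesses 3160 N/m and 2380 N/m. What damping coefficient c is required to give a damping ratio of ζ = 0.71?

407 N·s/m

Parallel springs add: k_eq = 3160 + 2380 = 5540 N/m.
c_c = 2√(k_eq·m) = 2√(5540 × 14.8) = 572.7 N·s/m.
c = ζ·c_c = 0.71 × 572.7 = 406.6 N·s/m.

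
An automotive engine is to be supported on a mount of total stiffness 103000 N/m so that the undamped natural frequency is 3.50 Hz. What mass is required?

213 kg

ω_n = 2πf_n = 2π × 3.50 = 21.99 rad/s.
m = k/ω_n² = 103000/21.99² = 103000/483.6 = 213.0 kg.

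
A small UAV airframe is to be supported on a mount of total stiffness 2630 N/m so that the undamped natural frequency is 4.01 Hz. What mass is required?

ω_n = 2πf_n = 2π × 4.01 = 25.20 rad/s.
m = k/ω_n² = 2630/25.20² = 2630/634.8 = 4.143 kg.

4.14 kg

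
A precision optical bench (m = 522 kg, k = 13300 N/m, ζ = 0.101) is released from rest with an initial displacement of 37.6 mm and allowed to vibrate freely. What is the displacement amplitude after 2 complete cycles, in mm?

10.5 mm

Logarithmic decrement δ = 2πζ/√(1 − ζ²) = 2π × 0.1010/√(1 − 0.0102) = 0.6379.
After n cycles, x_n/x₀ = e^(−nδ), so x_2 = 37.6 × e^(−2 × 0.6379) = 37.6 × 0.2792 = 10.50 mm.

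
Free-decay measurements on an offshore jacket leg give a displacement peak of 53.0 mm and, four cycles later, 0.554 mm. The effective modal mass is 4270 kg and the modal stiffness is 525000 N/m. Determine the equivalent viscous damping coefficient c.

16900 N·s/m

Logarithmic decrement δ = (1/n)·ln(x₀/x_n) = (1/4)·ln(53.0/0.554) = (1/4)·ln(95.67) = 1.140.
ζ = δ/√(4π² + δ²) = 1.140/√(39.48 + 1.30) = 1.140/6.386 = 0.1786.
c = ζ · 2√(km) = 0.1786 × 2√(525000 × 4270) = 0.1786 × 94690 = 16910 N·s/m.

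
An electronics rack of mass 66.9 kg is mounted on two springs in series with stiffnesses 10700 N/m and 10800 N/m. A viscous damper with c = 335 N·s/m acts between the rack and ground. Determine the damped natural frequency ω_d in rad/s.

8.61 rad/s

Series springs: 1/k_eq = 1/10700 + 1/10800 = 0.0001861, so k_eq = 5375 N/m.
ω_n = √(k_eq/m) = √(5375/66.9) = 8.963 rad/s.
Critical damping c_c = 2√(k_eq·m) = 2√(5375 × 66.9) = 1199 N·s/m, so ζ = c/c_c = 335/1199 = 0.2793.
ω_d = ω_n√(1 − ζ²) = 8.963 × √(1 − 0.0780) = 8.607 rad/s.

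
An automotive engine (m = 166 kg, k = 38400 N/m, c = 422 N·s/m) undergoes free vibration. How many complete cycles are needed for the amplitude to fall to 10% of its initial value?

5 cycles

ζ = c/(2√(km)) = 422/(2√(38400 × 166)) = 422/5050 = 0.08357.
Logarithmic decrement δ = 2πζ/√(1 − ζ²) = 2π × 0.08357/√(1 − 0.00698) = 0.5269.
x_n/x₀ = e^(−nδ) ≤ 0.1; take ln: n ≥ ln(1/0.1)/δ = 2.303/0.5269 = 4.370.
So 5 complete cycles are required.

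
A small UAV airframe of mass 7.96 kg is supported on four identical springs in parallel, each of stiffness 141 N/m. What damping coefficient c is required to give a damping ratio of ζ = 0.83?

Parallel springs add: k_eq = 4 × 141 = 564.0 N/m.
c_c = 2√(k_eq·m) = 2√(564.0 × 7.96) = 134.0 N·s/m.
c = ζ·c_c = 0.83 × 134.0 = 111.2 N·s/m.

111 N·s/m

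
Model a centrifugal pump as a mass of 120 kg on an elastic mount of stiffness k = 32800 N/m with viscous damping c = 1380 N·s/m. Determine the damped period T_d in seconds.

ω_n = √(k/m) = √(32800/120) = 16.53 rad/s.
Critical damping c_c = 2√(k·m) = 2√(32800 × 120) = 3968 N·s/m, so ζ = c/c_c = 1380/3968 = 0.3478.
ω_d = ω_n√(1 − ζ²) = 16.53 × √(1 − 0.121) = 15.50 rad/s.
T_d = 2π/ω_d = 0.4053 s.

0.405 s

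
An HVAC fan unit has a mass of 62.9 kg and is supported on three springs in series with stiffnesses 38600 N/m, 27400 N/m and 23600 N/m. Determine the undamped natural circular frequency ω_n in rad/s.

12.3 rad/s

Series springs: 1/k_eq = 1/38600 + 1/27400 + 1/23600 = 0.0001048, so k_eq = 9544 N/m.
ω_n = √(k_eq/m) = √(9544/62.9) = √151.7 = 12.32 rad/s.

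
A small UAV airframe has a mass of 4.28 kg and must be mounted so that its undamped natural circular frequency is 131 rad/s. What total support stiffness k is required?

73400 N/m

k = m·ω_n² = 4.28 × 131.0² = 4.28 × 17160 = 73450 N/m.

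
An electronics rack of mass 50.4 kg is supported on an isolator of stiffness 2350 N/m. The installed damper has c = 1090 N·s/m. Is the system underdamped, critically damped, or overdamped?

overdamped

c_c = 2√(k·m) = 688.3 N·s/m; ζ = c/c_c = 1090/688.3 = 1.58.
Since ζ > 1 the system is overdamped.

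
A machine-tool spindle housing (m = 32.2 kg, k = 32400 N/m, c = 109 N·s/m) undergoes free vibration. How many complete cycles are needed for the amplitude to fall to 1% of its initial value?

14 cycles

ζ = c/(2√(km)) = 109/(2√(32400 × 32.2)) = 109/2043 = 0.05336.
Logarithmic decrement δ = 2πζ/√(1 − ζ²) = 2π × 0.05336/√(1 − 0.00285) = 0.3357.
x_n/x₀ = e^(−nδ) ≤ 0.01; take ln: n ≥ ln(1/0.01)/δ = 4.605/0.3357 = 13.72.
So 14 complete cycles are required.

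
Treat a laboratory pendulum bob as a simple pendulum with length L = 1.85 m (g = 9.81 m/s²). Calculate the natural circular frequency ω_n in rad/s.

For a simple pendulum ω_n = √(g/L) = √(9.81/1.85) = √5.303 = 2.303 rad/s.

2.30 rad/s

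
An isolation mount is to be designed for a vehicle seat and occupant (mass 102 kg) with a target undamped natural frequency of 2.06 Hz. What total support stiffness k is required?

17100 N/m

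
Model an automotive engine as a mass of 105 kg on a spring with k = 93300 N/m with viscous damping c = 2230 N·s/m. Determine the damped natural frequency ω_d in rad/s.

27.9 rad/s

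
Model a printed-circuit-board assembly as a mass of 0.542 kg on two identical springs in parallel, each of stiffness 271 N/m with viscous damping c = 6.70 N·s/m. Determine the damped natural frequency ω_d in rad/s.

31.0 rad/s

Parallel springs add: k_eq = 2 × 271 = 542.0 N/m.
ω_n = √(k_eq/m) = √(542.0/0.542) = 31.62 rad/s.
Critical damping c_c = 2√(k_eq·m) = 2√(542.0 × 0.542) = 34.28 N·s/m, so ζ = c/c_c = 6.70/34.28 = 0.1955.
ω_d = ω_n√(1 − ζ²) = 31.62 × √(1 − 0.0382) = 31.01 rad/s.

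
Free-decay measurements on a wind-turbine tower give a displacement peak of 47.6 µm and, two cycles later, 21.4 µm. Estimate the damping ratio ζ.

Logarithmic decrement δ = (1/n)·ln(x₀/x_n) = (1/2)·ln(47.6/21.4) = (1/2)·ln(2.224) = 0.3997.
ζ = δ/√(4π² + δ²) = 0.3997/√(39.48 + 0.160) = 0.3997/6.296 = 0.06349.

0.0635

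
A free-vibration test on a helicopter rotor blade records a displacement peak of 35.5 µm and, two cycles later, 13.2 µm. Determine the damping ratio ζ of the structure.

0.0785

Logarithmic decrement δ = (1/n)·ln(x₀/x_n) = (1/2)·ln(35.5/13.2) = (1/2)·ln(2.689) = 0.4947.
ζ = δ/√(4π² + δ²) = 0.4947/√(39.48 + 0.245) = 0.4947/6.303 = 0.07848.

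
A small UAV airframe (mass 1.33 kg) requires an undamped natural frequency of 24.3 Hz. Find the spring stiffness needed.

31000 N/m

ω_n = 2πf_n = 2π × 24.3 = 152.7 rad/s.
k = m·ω_n² = 1.33 × 152.7² = 1.33 × 23310 = 31000 N/m.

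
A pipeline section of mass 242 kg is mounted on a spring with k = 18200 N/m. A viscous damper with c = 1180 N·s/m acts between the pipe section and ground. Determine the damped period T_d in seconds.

0.755 s

ω_n = √(k/m) = √(18200/242) = 8.672 rad/s.
Critical damping c_c = 2√(k·m) = 2√(18200 × 242) = 4197 N·s/m, so ζ = c/c_c = 1180/4197 = 0.2811.
ω_d = ω_n√(1 − ζ²) = 8.672 × √(1 − 0.0790) = 8.322 rad/s.
T_d = 2π/ω_d = 0.7550 s.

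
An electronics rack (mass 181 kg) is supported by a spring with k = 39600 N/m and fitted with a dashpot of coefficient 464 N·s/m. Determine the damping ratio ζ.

0.0867

ω_n = √(k/m) = √(39600/181) = 14.79 rad/s.
Critical damping c_c = 2√(k·m) = 2√(39600 × 181) = 5354 N·s/m, so ζ = c/c_c = 464/5354 = 0.08666.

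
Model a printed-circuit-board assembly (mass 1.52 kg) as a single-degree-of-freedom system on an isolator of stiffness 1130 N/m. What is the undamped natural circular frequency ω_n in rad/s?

27.3 rad/s

ω_n = √(k/m) = √(1130/1.52) = √743.4 = 27.27 rad/s.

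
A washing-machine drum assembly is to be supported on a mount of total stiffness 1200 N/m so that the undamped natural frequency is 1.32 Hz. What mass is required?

ω_n = 2πf_n = 2π × 1.32 = 8.294 rad/s.
m = k/ω_n² = 1200/8.294² = 1200/68.79 = 17.45 kg.

17.4 kg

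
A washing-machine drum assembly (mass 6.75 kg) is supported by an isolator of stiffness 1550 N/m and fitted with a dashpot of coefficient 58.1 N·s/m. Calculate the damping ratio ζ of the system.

ω_n = √(k/m) = √(1550/6.75) = 15.15 rad/s.
Critical damping c_c = 2√(k·m) = 2√(1550 × 6.75) = 204.6 N·s/m, so ζ = c/c_c = 58.1/204.6 = 0.2840.

0.284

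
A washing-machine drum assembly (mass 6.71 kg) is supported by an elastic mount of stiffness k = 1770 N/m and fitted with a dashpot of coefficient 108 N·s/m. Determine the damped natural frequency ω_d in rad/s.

ω_n = √(k/m) = √(1770/6.71) = 16.24 rad/s.
Critical damping c_c = 2√(k·m) = 2√(1770 × 6.71) = 218.0 N·s/m, so ζ = c/c_c = 108/218.0 = 0.4955.
ω_d = ω_n√(1 − ζ²) = 16.24 × √(1 − 0.246) = 14.11 rad/s.

14.1 rad/s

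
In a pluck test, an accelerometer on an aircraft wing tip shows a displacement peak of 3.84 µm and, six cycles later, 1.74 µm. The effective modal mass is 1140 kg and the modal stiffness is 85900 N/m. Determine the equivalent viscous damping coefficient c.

Logarithmic decrement δ = (1/n)·ln(x₀/x_n) = (1/6)·ln(3.84/1.74) = (1/6)·ln(2.207) = 0.1319.
ζ = δ/√(4π² + δ²) = 0.1319/√(39.48 + 0.0174) = 0.1319/6.285 = 0.02099.
c = ζ · 2√(km) = 0.02099 × 2√(85900 × 1140) = 0.02099 × 19790 = 415.5 N·s/m.

415 N·s/m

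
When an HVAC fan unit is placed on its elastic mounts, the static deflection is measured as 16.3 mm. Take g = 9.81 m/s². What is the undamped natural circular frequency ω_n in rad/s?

ω_n = √(g/δ_st) = √(9.81/0.0163) = √601.8 = 24.53 rad/s.

24.5 rad/s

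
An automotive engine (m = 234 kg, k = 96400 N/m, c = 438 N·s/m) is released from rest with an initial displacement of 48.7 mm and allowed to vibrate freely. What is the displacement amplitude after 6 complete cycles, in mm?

8.55 mm

ζ = c/(2√(km)) = 438/(2√(96400 × 234)) = 438/9499 = 0.04611.
Logarithmic decrement δ = 2πζ/√(1 − ζ²) = 2π × 0.04611/√(1 − 0.00213) = 0.2900.
After n cycles, x_n/x₀ = e^(−nδ), so x_6 = 48.7 × e^(−6 × 0.2900) = 48.7 × 0.1755 = 8.546 mm.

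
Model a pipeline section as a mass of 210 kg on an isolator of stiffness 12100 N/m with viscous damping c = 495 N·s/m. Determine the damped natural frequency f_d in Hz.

ω_n = √(k/m) = √(12100/210) = 7.591 rad/s.
Critical damping c_c = 2√(k·m) = 2√(12100 × 210) = 3188 N·s/m, so ζ = c/c_c = 495/3188 = 0.1553.
ω_d = ω_n√(1 − ζ²) = 7.591 × √(1 − 0.0241) = 7.499 rad/s.
f_d = ω_d/(2π) = 1.193 Hz.

1.19 Hz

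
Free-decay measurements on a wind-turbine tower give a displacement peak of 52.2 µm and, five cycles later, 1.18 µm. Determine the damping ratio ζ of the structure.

Logarithmic decrement δ = (1/n)·ln(x₀/x_n) = (1/5)·ln(52.2/1.18) = (1/5)·ln(44.24) = 0.7579.
ζ = δ/√(4π² + δ²) = 0.7579/√(39.48 + 0.574) = 0.7579/6.329 = 0.1198.

0.120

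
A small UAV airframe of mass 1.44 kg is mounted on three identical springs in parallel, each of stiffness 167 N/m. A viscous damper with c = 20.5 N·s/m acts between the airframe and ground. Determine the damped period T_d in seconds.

0.364 s

Parallel springs add: k_eq = 3 × 167 = 501.0 N/m.
ω_n = √(k_eq/m) = √(501.0/1.44) = 18.65 rad/s.
Critical damping c_c = 2√(k_eq·m) = 2√(501.0 × 1.44) = 53.72 N·s/m, so ζ = c/c_c = 20.5/53.72 = 0.3816.
ω_d = ω_n√(1 − ζ²) = 18.65 × √(1 − 0.146) = 17.24 rad/s.
T_d = 2π/ω_d = 0.3644 s.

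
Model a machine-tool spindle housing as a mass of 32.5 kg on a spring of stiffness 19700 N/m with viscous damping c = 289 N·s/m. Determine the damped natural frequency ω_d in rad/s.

ω_n = √(k/m) = √(19700/32.5) = 24.62 rad/s.
Critical damping c_c = 2√(k·m) = 2√(19700 × 32.5) = 1600 N·s/m, so ζ = c/c_c = 289/1600 = 0.1806.
ω_d = ω_n√(1 − ζ²) = 24.62 × √(1 − 0.0326) = 24.22 rad/s.

24.2 rad/s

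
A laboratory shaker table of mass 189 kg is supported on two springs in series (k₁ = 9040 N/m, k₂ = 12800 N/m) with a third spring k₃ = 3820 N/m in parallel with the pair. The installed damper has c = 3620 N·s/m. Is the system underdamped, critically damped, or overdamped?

Series pair: k_s = k₁k₂/(k₁+k₂) = (9040)(12800)/(9040 + 12800) = 5298 N/m. In parallel with k₃: k_eq = 5298 + 3820 = 9118 N/m.
c_c = 2√(k_eq·m) = 2626 N·s/m; ζ = c/c_c = 3620/2626 = 1.38.
Since ζ > 1 the system is overdamped.

overdamped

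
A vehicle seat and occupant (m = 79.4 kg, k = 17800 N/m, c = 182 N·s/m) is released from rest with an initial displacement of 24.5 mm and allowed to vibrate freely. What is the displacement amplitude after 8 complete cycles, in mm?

ζ = c/(2√(km)) = 182/(2√(17800 × 79.4)) = 182/2378 = 0.07655.
Logarithmic decrement δ = 2πζ/√(1 − ζ²) = 2π × 0.07655/√(1 − 0.00586) = 0.4824.
After n cycles, x_n/x₀ = e^(−nδ), so x_8 = 24.5 × e^(−8 × 0.4824) = 24.5 × 0.02109 = 0.5167 mm.

0.517 mm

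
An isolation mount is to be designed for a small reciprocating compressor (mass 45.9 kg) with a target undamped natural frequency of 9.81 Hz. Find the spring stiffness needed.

ω_n = 2πf_n = 2π × 9.81 = 61.64 rad/s.
k = m·ω_n² = 45.9 × 61.64² = 45.9 × 3799 = 174400 N/m.

174000 N/m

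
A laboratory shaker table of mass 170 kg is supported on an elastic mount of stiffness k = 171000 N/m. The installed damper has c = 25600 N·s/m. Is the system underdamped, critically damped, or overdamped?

c_c = 2√(k·m) = 10780 N·s/m; ζ = c/c_c = 25600/10780 = 2.37.
Since ζ > 1 the system is overdamped.

overdamped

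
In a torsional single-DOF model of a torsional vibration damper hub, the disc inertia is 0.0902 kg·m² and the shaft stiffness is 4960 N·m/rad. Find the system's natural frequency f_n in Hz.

37.3 Hz

ω_n = √(k_t/J) = √(4960/0.0902) = √54990 = 234.5 rad/s.
f_n = ω_n/(2π) = 234.5/6.283 = 37.32 Hz.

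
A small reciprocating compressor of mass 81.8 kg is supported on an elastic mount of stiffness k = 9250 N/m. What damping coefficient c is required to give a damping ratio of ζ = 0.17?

c_c = 2√(k·m) = 2√(9250 × 81.8) = 1740 N·s/m.
c = ζ·c_c = 0.17 × 1740 = 295.8 N·s/m.

296 N·s/m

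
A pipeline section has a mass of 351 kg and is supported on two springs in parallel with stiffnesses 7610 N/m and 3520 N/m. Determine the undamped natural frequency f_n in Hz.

0.896 Hz

Parallel springs add: k_eq = 7610 + 3520 = 11130 N/m.
ω_n = √(k_eq/m) = √(11130/351) = √31.71 = 5.631 rad/s.
f_n = ω_n/(2π) = 5.631/6.283 = 0.8962 Hz.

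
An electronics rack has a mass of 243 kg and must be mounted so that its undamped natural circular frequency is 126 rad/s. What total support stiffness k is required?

3860000 N/m

k = m·ω_n² = 243 × 126.0² = 243 × 15880 = 3858000 N/m.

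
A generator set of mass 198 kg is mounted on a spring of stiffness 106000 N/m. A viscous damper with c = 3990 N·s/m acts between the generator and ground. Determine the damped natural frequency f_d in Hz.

3.31 Hz

ω_n = √(k/m) = √(106000/198) = 23.14 rad/s.
Critical damping c_c = 2√(k·m) = 2√(106000 × 198) = 9163 N·s/m, so ζ = c/c_c = 3990/9163 = 0.4355.
ω_d = ω_n√(1 − ζ²) = 23.14 × √(1 − 0.190) = 20.83 rad/s.
f_d = ω_d/(2π) = 3.315 Hz.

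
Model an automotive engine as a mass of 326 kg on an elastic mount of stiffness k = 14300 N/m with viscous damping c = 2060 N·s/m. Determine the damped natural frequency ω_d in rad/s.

5.82 rad/s

ω_n = √(k/m) = √(14300/326) = 6.623 rad/s.
Critical damping c_c = 2√(k·m) = 2√(14300 × 326) = 4318 N·s/m, so ζ = c/c_c = 2060/4318 = 0.4770.
ω_d = ω_n√(1 − ζ²) = 6.623 × √(1 − 0.228) = 5.821 rad/s.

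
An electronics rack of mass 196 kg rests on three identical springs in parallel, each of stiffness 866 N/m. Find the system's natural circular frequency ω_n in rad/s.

3.64 rad/s

Parallel springs add: k_eq = 3 × 866 = 2598 N/m.
ω_n = √(k_eq/m) = √(2598/196) = √13.26 = 3.641 rad/s.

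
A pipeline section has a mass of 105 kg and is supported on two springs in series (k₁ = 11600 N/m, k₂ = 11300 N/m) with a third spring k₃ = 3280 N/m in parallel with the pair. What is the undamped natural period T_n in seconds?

0.679 s

Series pair: k_s = k₁k₂/(k₁+k₂) = (11600)(11300)/(11600 + 11300) = 5724 N/m. In parallel with k₃: k_eq = 5724 + 3280 = 9004 N/m.
ω_n = √(k_eq/m) = √(9004/105) = √85.75 = 9.260 rad/s.
T_n = 2π/ω_n = 6.283/9.260 = 0.6785 s.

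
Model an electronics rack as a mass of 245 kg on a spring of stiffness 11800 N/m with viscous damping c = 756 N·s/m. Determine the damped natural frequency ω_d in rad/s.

ω_n = √(k/m) = √(11800/245) = 6.940 rad/s.
Critical damping c_c = 2√(k·m) = 2√(11800 × 245) = 3401 N·s/m, so ζ = c/c_c = 756/3401 = 0.2223.
ω_d = ω_n√(1 − ζ²) = 6.940 × √(1 − 0.0494) = 6.766 rad/s.

6.77 rad/s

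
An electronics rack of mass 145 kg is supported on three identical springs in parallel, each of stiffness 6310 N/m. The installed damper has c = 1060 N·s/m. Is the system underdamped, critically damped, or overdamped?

underdamped

Parallel springs add: k_eq = 3 × 6310 = 18930 N/m.
c_c = 2√(k_eq·m) = 3314 N·s/m; ζ = c/c_c = 1060/3314 = 0.320.
Since ζ < 1 the system is underdamped.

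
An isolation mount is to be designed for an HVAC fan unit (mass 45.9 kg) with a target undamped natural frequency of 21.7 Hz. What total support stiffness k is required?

853000 N/m

ω_n = 2πf_n = 2π × 21.7 = 136.3 rad/s.
k = m·ω_n² = 45.9 × 136.3² = 45.9 × 18590 = 853300 N/m.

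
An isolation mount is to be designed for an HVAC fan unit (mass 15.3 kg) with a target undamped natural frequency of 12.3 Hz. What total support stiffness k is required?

ω_n = 2πf_n = 2π × 12.3 = 77.28 rad/s.
k = m·ω_n² = 15.3 × 77.28² = 15.3 × 5973 = 91380 N/m.

91400 N/m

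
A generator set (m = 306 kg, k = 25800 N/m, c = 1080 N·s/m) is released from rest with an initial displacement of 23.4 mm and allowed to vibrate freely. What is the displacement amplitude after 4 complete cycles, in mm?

ζ = c/(2√(km)) = 1080/(2√(25800 × 306)) = 1080/5620 = 0.1922.
Logarithmic decrement δ = 2πζ/√(1 − ζ²) = 2π × 0.1922/√(1 − 0.0369) = 1.230.
After n cycles, x_n/x₀ = e^(−nδ), so x_4 = 23.4 × e^(−4 × 1.230) = 23.4 × 0.007285 = 0.1705 mm.

0.170 mm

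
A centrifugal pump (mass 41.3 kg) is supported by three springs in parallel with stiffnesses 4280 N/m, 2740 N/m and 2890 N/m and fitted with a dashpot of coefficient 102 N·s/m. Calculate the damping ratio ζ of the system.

0.0797

Parallel springs add: k_eq = 4280 + 2740 + 2890 = 9910 N/m.
ω_n = √(k_eq/m) = √(9910/41.3) = 15.49 rad/s.
Critical damping c_c = 2√(k_eq·m) = 2√(9910 × 41.3) = 1280 N·s/m, so ζ = c/c_c = 102/1280 = 0.07972.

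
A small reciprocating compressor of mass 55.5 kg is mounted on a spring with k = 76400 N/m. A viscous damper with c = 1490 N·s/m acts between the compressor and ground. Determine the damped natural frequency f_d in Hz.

ω_n = √(k/m) = √(76400/55.5) = 37.10 rad/s.
Critical damping c_c = 2√(k·m) = 2√(76400 × 55.5) = 4118 N·s/m, so ζ = c/c_c = 1490/4118 = 0.3618.
ω_d = ω_n√(1 − ζ²) = 37.10 × √(1 − 0.131) = 34.59 rad/s.
f_d = ω_d/(2π) = 5.505 Hz.

5.50 Hz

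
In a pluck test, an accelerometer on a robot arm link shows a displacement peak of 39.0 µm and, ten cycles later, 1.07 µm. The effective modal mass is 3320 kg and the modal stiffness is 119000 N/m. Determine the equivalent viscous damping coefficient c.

2270 N·s/m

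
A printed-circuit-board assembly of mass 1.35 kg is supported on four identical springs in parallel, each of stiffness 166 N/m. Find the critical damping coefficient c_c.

Parallel springs add: k_eq = 4 × 166 = 664.0 N/m.
c_c = 2√(k_eq·m) = 2√(664.0 × 1.35) = 2 × 29.94 = 59.88 N·s/m.

59.9 N·s/m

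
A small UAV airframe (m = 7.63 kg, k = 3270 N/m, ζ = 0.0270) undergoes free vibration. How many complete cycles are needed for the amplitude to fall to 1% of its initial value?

Logarithmic decrement δ = 2πζ/√(1 − ζ²) = 2π × 0.02700/√(1 − 0.000729) = 0.1697.
x_n/x₀ = e^(−nδ) ≤ 0.01; take ln: n ≥ ln(1/0.01)/δ = 4.605/0.1697 = 27.14.
So 28 complete cycles are required.

28 cycles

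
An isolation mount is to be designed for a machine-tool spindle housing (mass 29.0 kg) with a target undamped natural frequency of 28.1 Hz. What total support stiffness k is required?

ω_n = 2πf_n = 2π × 28.1 = 176.6 rad/s.
k = m·ω_n² = 29.0 × 176.6² = 29.0 × 31170 = 904000 N/m.

904000 N/m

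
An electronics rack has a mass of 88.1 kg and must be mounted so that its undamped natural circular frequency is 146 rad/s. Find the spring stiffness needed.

k = m·ω_n² = 88.1 × 146.0² = 88.1 × 21320 = 1878000 N/m.

1880000 N/m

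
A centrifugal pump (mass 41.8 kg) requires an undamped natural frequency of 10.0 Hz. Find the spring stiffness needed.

ω_n = 2πf_n = 2π × 10.0 = 62.83 rad/s.
k = m·ω_n² = 41.8 × 62.83² = 41.8 × 3948 = 165000 N/m.

165000 N/m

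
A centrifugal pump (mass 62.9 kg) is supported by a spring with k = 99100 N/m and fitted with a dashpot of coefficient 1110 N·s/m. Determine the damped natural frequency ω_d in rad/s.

ω_n = √(k/m) = √(99100/62.9) = 39.69 rad/s.
Critical damping c_c = 2√(k·m) = 2√(99100 × 62.9) = 4993 N·s/m, so ζ = c/c_c = 1110/4993 = 0.2223.
ω_d = ω_n√(1 − ζ²) = 39.69 × √(1 − 0.0494) = 38.70 rad/s.

38.7 rad/s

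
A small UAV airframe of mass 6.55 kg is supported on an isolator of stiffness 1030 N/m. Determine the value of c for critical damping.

164 N·s/m

c_c = 2√(k·m) = 2√(1030 × 6.55) = 2 × 82.14 = 164.3 N·s/m.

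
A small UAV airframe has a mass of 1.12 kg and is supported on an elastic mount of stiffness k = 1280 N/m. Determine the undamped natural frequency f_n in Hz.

ω_n = √(k/m) = √(1280/1.12) = √1143 = 33.81 rad/s.
f_n = ω_n/(2π) = 33.81/6.283 = 5.380 Hz.

5.38 Hz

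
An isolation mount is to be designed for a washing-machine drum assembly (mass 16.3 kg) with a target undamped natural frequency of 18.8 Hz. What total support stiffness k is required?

227000 N/m

ω_n = 2πf_n = 2π × 18.8 = 118.1 rad/s.
k = m·ω_n² = 16.3 × 118.1² = 16.3 × 13950 = 227400 N/m.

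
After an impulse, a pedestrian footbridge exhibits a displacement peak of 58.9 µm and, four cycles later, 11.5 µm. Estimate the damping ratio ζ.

0.0649

Logarithmic decrement δ = (1/n)·ln(x₀/x_n) = (1/4)·ln(58.9/11.5) = (1/4)·ln(5.122) = 0.4084.
ζ = δ/√(4π² + δ²) = 0.4084/√(39.48 + 0.167) = 0.4084/6.296 = 0.06486.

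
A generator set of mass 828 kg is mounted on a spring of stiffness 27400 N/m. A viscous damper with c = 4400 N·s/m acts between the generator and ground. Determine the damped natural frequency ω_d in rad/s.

ω_n = √(k/m) = √(27400/828) = 5.753 rad/s.
Critical damping c_c = 2√(k·m) = 2√(27400 × 828) = 9526 N·s/m, so ζ = c/c_c = 4400/9526 = 0.4619.
ω_d = ω_n√(1 − ζ²) = 5.753 × √(1 − 0.213) = 5.102 rad/s.

5.10 rad/s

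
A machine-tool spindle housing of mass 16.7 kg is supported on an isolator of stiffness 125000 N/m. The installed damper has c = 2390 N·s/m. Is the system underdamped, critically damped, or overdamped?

underdamped

c_c = 2√(k·m) = 2890 N·s/m; ζ = c/c_c = 2390/2890 = 0.827.
Since ζ < 1 the system is underdamped.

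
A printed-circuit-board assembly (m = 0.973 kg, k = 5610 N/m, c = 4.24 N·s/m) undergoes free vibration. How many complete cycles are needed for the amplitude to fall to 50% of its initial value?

4 cycles

ζ = c/(2√(km)) = 4.24/(2√(5610 × 0.973)) = 4.24/147.8 = 0.02869.
Logarithmic decrement δ = 2πζ/√(1 − ζ²) = 2π × 0.02869/√(1 − 0.000823) = 0.1804.
x_n/x₀ = e^(−nδ) ≤ 0.5; take ln: n ≥ ln(1/0.5)/δ = 0.6931/0.1804 = 3.843.
So 4 complete cycles are required.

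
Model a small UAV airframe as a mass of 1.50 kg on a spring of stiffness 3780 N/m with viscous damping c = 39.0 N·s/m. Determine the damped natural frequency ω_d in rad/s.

48.5 rad/s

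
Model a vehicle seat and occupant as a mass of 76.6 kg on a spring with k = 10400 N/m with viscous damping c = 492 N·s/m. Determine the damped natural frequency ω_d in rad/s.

ω_n = √(k/m) = √(10400/76.6) = 11.65 rad/s.
Critical damping c_c = 2√(k·m) = 2√(10400 × 76.6) = 1785 N·s/m, so ζ = c/c_c = 492/1785 = 0.2756.
ω_d = ω_n√(1 − ζ²) = 11.65 × √(1 − 0.0760) = 11.20 rad/s.

11.2 rad/s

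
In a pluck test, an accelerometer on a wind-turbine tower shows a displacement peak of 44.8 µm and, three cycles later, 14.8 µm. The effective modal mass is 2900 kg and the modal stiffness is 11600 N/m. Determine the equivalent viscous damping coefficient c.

680 N·s/m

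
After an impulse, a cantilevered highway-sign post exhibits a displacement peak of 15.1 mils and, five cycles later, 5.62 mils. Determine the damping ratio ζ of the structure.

Logarithmic decrement δ = (1/n)·ln(x₀/x_n) = (1/5)·ln(15.1/5.62) = (1/5)·ln(2.687) = 0.1977.
ζ = δ/√(4π² + δ²) = 0.1977/√(39.48 + 0.0391) = 0.1977/6.286 = 0.03145.

0.0314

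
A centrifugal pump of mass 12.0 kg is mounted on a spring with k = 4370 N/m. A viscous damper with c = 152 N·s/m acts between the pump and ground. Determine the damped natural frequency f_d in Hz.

2.87 Hz

ω_n = √(k/m) = √(4370/12.0) = 19.08 rad/s.
Critical damping c_c = 2√(k·m) = 2√(4370 × 12.0) = 458.0 N·s/m, so ζ = c/c_c = 152/458.0 = 0.3319.
ω_d = ω_n√(1 − ζ²) = 19.08 × √(1 − 0.110) = 18.00 rad/s.
f_d = ω_d/(2π) = 2.865 Hz.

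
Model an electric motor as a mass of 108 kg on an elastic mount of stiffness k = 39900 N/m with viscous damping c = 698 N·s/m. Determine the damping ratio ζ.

0.168

ω_n = √(k/m) = √(39900/108) = 19.22 rad/s.
Critical damping c_c = 2√(k·m) = 2√(39900 × 108) = 4152 N·s/m, so ζ = c/c_c = 698/4152 = 0.1681.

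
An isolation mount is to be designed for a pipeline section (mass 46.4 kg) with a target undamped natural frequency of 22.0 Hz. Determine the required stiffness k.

887000 N/m

ω_n = 2πf_n = 2π × 22.0 = 138.2 rad/s.
k = m·ω_n² = 46.4 × 138.2² = 46.4 × 19110 = 886600 N/m.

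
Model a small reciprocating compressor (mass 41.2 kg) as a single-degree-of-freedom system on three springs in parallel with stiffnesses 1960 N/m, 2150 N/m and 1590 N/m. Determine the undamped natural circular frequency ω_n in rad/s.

Parallel springs add: k_eq = 1960 + 2150 + 1590 = 5700 N/m.
ω_n = √(k_eq/m) = √(5700/41.2) = √138.3 = 11.76 rad/s.

11.8 rad/s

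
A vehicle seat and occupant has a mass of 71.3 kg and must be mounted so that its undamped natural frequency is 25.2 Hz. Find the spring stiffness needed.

ω_n = 2πf_n = 2π × 25.2 = 158.3 rad/s.
k = m·ω_n² = 71.3 × 158.3² = 71.3 × 25070 = 1788000 N/m.

1790000 N/m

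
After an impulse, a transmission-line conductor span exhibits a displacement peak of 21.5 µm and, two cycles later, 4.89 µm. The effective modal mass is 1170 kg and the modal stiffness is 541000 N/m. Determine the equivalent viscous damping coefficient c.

5890 N·s/m

Logarithmic decrement δ = (1/n)·ln(x₀/x_n) = (1/2)·ln(21.5/4.89) = (1/2)·ln(4.397) = 0.7404.
ζ = δ/√(4π² + δ²) = 0.7404/√(39.48 + 0.548) = 0.7404/6.327 = 0.1170.
c = ζ · 2√(km) = 0.1170 × 2√(541000 × 1170) = 0.1170 × 50320 = 5889 N·s/m.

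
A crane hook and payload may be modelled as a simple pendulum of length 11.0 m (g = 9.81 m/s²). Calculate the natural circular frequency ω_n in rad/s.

0.944 rad/s

For a simple pendulum ω_n = √(g/L) = √(9.81/11.0) = √0.8918 = 0.9444 rad/s.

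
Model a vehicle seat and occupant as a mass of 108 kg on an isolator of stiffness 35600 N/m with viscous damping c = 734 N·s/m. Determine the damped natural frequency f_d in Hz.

2.84 Hz

ω_n = √(k/m) = √(35600/108) = 18.16 rad/s.
Critical damping c_c = 2√(k·m) = 2√(35600 × 108) = 3922 N·s/m, so ζ = c/c_c = 734/3922 = 0.1872.
ω_d = ω_n√(1 − ζ²) = 18.16 × √(1 − 0.0350) = 17.83 rad/s.
f_d = ω_d/(2π) = 2.839 Hz.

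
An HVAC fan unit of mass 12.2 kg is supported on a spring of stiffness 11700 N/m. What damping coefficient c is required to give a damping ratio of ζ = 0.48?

363 N·s/m

c_c = 2√(k·m) = 2√(11700 × 12.2) = 755.6 N·s/m.
c = ζ·c_c = 0.48 × 755.6 = 362.7 N·s/m.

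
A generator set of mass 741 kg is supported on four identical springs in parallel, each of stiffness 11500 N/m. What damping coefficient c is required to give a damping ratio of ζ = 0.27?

3150 N·s/m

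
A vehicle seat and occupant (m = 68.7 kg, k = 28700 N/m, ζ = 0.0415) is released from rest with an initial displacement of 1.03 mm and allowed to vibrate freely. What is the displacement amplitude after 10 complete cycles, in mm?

0.0758 mm

Logarithmic decrement δ = 2πζ/√(1 − ζ²) = 2π × 0.04150/√(1 − 0.00172) = 0.2610.
After n cycles, x_n/x₀ = e^(−nδ), so x_10 = 1.03 × e^(−10 × 0.2610) = 1.03 × 0.07355 = 0.07576 mm.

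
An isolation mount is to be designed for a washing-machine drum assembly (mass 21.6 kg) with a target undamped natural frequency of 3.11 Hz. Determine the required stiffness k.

8250 N/m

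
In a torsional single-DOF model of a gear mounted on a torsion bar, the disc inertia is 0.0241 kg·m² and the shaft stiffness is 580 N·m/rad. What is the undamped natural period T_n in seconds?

ω_n = √(k_t/J) = √(580/0.0241) = √24070 = 155.1 rad/s.
T_n = 2π/ω_n = 6.283/155.1 = 0.04050 s.

0.0405 s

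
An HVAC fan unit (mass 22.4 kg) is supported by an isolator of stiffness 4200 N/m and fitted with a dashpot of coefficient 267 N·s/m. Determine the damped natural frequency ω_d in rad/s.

ω_n = √(k/m) = √(4200/22.4) = 13.69 rad/s.
Critical damping c_c = 2√(k·m) = 2√(4200 × 22.4) = 613.4 N·s/m, so ζ = c/c_c = 267/613.4 = 0.4352.
ω_d = ω_n√(1 − ζ²) = 13.69 × √(1 − 0.189) = 12.33 rad/s.

12.3 rad/s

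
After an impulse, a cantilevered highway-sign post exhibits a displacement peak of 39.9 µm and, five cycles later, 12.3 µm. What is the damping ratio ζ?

Logarithmic decrement δ = (1/n)·ln(x₀/x_n) = (1/5)·ln(39.9/12.3) = (1/5)·ln(3.244) = 0.2354.
ζ = δ/√(4π² + δ²) = 0.2354/√(39.48 + 0.0554) = 0.2354/6.288 = 0.03743.

0.0374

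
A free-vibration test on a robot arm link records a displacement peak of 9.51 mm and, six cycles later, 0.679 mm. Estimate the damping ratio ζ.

0.0698

Logarithmic decrement δ = (1/n)·ln(x₀/x_n) = (1/6)·ln(9.51/0.679) = (1/6)·ln(14.01) = 0.4399.
ζ = δ/√(4π² + δ²) = 0.4399/√(39.48 + 0.194) = 0.4399/6.299 = 0.06984.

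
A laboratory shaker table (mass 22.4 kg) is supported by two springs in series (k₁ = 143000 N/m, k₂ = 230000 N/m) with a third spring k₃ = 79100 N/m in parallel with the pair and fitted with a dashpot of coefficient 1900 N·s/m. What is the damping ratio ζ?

Series pair: k_s = k₁k₂/(k₁+k₂) = (143000)(230000)/(143000 + 230000) = 88180 N/m. In parallel with k₃: k_eq = 88180 + 79100 = 167300 N/m.
ω_n = √(k_eq/m) = √(167300/22.4) = 86.42 rad/s.
Critical damping c_c = 2√(k_eq·m) = 2√(167300 × 22.4) = 3871 N·s/m, so ζ = c/c_c = 1900/3871 = 0.4908.

0.491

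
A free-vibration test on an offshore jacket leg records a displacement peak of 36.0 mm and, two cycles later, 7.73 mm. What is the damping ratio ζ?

0.122

Logarithmic decrement δ = (1/n)·ln(x₀/x_n) = (1/2)·ln(36.0/7.73) = (1/2)·ln(4.657) = 0.7692.
ζ = δ/√(4π² + δ²) = 0.7692/√(39.48 + 0.592) = 0.7692/6.330 = 0.1215.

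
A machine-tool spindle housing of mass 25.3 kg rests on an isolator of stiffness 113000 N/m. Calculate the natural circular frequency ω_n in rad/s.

ω_n = √(k/m) = √(113000/25.3) = √4466 = 66.83 rad/s.

66.8 rad/s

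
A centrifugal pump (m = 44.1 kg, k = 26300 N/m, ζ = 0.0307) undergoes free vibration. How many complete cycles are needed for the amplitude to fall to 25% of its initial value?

Logarithmic decrement δ = 2πζ/√(1 − ζ²) = 2π × 0.03070/√(1 − 0.000942) = 0.1930.
x_n/x₀ = e^(−nδ) ≤ 0.25; take ln: n ≥ ln(1/0.25)/δ = 1.386/0.1930 = 7.183.
So 8 complete cycles are required.

8 cycles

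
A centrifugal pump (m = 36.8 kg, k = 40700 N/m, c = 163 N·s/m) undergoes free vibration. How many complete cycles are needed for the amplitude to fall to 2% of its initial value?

ζ = c/(2√(km)) = 163/(2√(40700 × 36.8)) = 163/2448 = 0.06659.
Logarithmic decrement δ = 2πζ/√(1 − ζ²) = 2π × 0.06659/√(1 − 0.00443) = 0.4194.
x_n/x₀ = e^(−nδ) ≤ 0.02; take ln: n ≥ ln(1/0.02)/δ = 3.912/0.4194 = 9.329.
So 10 complete cycles are required.

10 cycles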